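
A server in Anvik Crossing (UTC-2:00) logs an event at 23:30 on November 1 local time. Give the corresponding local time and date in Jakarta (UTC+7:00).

08:30 on Nov 2

Jakarta is 9:00 ahead of Anvik Crossing.
Shift by the zone difference: 23:30 + 9:00 = 08:30 on Nov 2 in Jakarta.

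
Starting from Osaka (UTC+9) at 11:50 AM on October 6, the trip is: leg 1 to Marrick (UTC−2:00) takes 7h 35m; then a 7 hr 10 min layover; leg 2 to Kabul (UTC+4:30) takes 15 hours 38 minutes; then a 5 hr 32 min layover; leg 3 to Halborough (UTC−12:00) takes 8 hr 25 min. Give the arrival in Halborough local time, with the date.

Convert departure to UTC: 11:50 AM − 9:00 = 2:50 AM UTC on Oct 6.
Add 7 hours 35 minutes leg 1 → 10:25 AM UTC.
Add 7 hours 10 minutes layover in Marrick → 5:35 PM UTC.
Add 15 hours 38 minutes leg 2 → 9:13 AM UTC (Oct 7).
Add 5 hours 32 minutes layover in Kabul → 2:45 PM UTC.
Add 8 hours and 25 minutes leg 3 → 11:10 PM UTC.
Halborough is UTC−12:00, so local arrival = 11:10 PM − 12:00 = 11:10 AM on Oct 7.

11:10 AM on Oct 7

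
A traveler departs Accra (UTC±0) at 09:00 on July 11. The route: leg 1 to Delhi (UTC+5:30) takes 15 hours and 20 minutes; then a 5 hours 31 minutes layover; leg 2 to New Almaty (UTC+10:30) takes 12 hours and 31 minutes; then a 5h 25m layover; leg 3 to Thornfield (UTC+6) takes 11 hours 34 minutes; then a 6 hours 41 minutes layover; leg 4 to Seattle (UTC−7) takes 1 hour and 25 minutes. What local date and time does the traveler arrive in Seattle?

12:27 on Jul 13

Accra is at UTC+0, so departure is already 09:00 UTC on Jul 11.
Add 15 hours 20 minutes leg 1 → 00:20 UTC (Jul 12).
Add 5 hours and 31 minutes layover in Delhi → 05:51 UTC.
Add 12 hours 31 minutes leg 2 → 18:22 UTC.
Add 5 hours 25 minutes layover in New Almaty → 23:47 UTC.
Add 11 hours and 34 minutes leg 3 → 11:21 UTC (Jul 13).
Add 6 hours 41 minutes layover in Thornfield → 18:02 UTC.
Add 1 hour and 25 minutes leg 4 → 19:27 UTC.
Seattle is UTC−7:00, so local arrival = 19:27 − 7:00 = 12:27 on Jul 13.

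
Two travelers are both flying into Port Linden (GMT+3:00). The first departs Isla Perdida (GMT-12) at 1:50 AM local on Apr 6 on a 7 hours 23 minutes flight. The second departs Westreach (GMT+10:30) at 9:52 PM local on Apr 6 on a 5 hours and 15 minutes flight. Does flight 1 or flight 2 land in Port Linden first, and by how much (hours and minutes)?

Flight 1 in UTC: 1:50 AM + 12:00 = 1:50 PM on Apr 6.
+7 hours 23 minutes → arrive 9:13 PM UTC on Apr 6.
Flight 2 in UTC: 9:52 PM − 10:30 = 11:22 AM on Apr 6.
+5 hours 15 minutes → arrive 4:37 PM UTC on Apr 6.
Flight 2 lands earlier by 4 hours 36 minutes.

the second, by 4 hours 36 minutes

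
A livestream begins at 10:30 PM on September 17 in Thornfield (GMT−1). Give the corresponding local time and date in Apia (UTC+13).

Apia is 14:00 ahead of Thornfield.
Shift by the zone difference: 10:30 PM + 14:00 = 12:30 PM on Sep 18 in Apia.

12:30 PM on Sep 18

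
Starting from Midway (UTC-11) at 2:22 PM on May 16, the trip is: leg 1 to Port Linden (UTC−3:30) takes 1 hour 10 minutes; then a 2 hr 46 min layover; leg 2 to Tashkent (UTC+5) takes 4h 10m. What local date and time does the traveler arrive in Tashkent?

Convert departure to UTC: 2:22 PM + 11:00 = 1:22 AM UTC on May 17.
Add 1 hour 10 minutes leg 1 → 2:32 AM UTC.
Add 2 hours and 46 minutes layover in Port Linden → 5:18 AM UTC.
Add 4 hours 10 minutes leg 2 → 9:28 AM UTC.
Tashkent is UTC+5:00, so local arrival = 9:28 AM + 5:00 = 2:28 PM on May 17.

2:28 PM on May 17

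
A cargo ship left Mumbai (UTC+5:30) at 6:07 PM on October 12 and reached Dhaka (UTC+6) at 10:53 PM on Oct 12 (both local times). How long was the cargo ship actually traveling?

Dhaka is 0:30 ahead of Mumbai.
Clock-face elapsed time (ignoring zones) is 4 hours 46 minutes.
Actual elapsed = 4 hours 46 minutes − 0:30 = 4 hours 16 minutes.

4 hours 16 minutes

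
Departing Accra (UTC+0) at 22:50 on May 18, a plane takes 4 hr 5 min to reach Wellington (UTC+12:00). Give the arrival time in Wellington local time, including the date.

Accra is at UTC+0, so departure is already 22:50 UTC on May 18.
Add 4 hours 5 minutes travel time → 02:55 UTC (May 19).
Wellington is UTC+12:00, so local arrival = 02:55 + 12:00 = 14:55 on May 19.

14:55 on May 19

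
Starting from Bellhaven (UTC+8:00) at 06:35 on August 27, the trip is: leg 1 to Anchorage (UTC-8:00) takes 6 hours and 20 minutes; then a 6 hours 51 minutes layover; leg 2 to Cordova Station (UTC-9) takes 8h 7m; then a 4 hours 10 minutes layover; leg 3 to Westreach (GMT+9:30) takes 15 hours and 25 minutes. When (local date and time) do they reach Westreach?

Convert departure to UTC: 06:35 − 8:00 = 22:35 UTC on Aug 26.
Add 6 hours 20 minutes leg 1 → 04:55 UTC (Aug 27).
Add 6 hours and 51 minutes layover in Anchorage → 11:46 UTC.
Add 8 hours 7 minutes leg 2 → 19:53 UTC.
Add 4 hours and 10 minutes layover in Cordova Station → 00:03 UTC (Aug 28).
Add 15 hours and 25 minutes leg 3 → 15:28 UTC.
Westreach is UTC+9:30, so local arrival = 15:28 + 9:30 = 00:58 on Aug 29.

00:58 on August 29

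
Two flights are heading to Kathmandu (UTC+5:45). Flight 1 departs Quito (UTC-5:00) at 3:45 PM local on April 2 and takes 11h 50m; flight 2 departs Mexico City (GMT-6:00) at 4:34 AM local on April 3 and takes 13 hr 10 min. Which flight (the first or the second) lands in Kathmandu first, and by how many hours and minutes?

Flight 1 in UTC: 3:45 PM + 5:00 = 8:45 PM on Apr 2.
+11 hours and 50 minutes → arrive 8:35 AM UTC on Apr 3.
Flight 2 in UTC: 4:34 AM + 6:00 = 10:34 AM on Apr 3.
+13 hours 10 minutes → arrive 11:44 PM UTC on Apr 3.
Flight 1 lands earlier by 15 hours 9 minutes.

the first, by 15 hours 9 minutes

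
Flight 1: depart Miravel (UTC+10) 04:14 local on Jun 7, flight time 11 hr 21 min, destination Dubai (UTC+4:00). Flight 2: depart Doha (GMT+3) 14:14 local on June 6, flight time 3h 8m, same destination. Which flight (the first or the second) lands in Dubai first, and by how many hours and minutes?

the second, by 15 hours 13 minutes

Flight 1 in UTC: 04:14 − 10:00 = 18:14 on Jun 6.
+11 hours 21 minutes → arrive 05:35 UTC on Jun 7.
Flight 2 in UTC: 14:14 − 3:00 = 11:14 on Jun 6.
+3 hours 8 minutes → arrive 14:22 UTC on Jun 6.
Flight 2 lands earlier by 15 hours 13 minutes.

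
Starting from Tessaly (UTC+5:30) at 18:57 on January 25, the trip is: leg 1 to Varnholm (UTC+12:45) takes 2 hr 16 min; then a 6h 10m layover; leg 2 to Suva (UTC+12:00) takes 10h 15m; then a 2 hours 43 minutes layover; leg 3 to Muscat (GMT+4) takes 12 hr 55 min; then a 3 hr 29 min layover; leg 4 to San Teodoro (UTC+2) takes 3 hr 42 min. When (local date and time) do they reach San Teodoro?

Convert departure to UTC: 18:57 − 5:30 = 13:27 UTC on Jan 25.
Add 2 hours 16 minutes leg 1 → 15:43 UTC.
Add 6 hours and 10 minutes layover in Varnholm → 21:53 UTC.
Add 10 hours 15 minutes leg 2 → 08:08 UTC (Jan 26).
Add 2 hours 43 minutes layover in Suva → 10:51 UTC.
Add 12 hours and 55 minutes leg 3 → 23:46 UTC.
Add 3 hours 29 minutes layover in Muscat → 03:15 UTC (Jan 27).
Add 3 hours 42 minutes leg 4 → 06:57 UTC.
San Teodoro is UTC+2:00, so local arrival = 06:57 + 2:00 = 08:57 on Jan 27.

08:57 on January 27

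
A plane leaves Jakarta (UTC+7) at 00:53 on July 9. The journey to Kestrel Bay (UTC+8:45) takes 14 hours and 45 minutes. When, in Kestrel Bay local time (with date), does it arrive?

17:23 on July 9

Convert departure to UTC: 00:53 − 7:00 = 17:53 UTC on Jul 8.
Add 14 hours 45 minutes travel time → 08:38 UTC (Jul 9).
Kestrel Bay is UTC+8:45, so local arrival = 08:38 + 8:45 = 17:23 on Jul 9.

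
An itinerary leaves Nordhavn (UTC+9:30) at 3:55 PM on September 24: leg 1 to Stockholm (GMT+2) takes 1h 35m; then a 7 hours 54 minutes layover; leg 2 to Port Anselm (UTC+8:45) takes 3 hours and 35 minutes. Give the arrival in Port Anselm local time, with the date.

Convert departure to UTC: 3:55 PM − 9:30 = 6:25 AM UTC on Sep 24.
Add 1 hour 35 minutes leg 1 → 8:00 AM UTC.
Add 7 hours and 54 minutes layover in Stockholm → 3:54 PM UTC.
Add 3 hours and 35 minutes leg 2 → 7:29 PM UTC.
Port Anselm is UTC+8:45, so local arrival = 7:29 PM + 8:45 = 4:14 AM on Sep 25.

4:14 AM on September 25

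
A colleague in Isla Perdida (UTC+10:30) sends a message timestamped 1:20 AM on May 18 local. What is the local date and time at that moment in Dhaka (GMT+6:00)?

In UTC: 1:20 AM − 10:30 = 2:50 PM on May 17.
Dhaka is UTC+6:00: 2:50 PM + 6:00 = 8:50 PM on May 17.

8:50 PM on May 17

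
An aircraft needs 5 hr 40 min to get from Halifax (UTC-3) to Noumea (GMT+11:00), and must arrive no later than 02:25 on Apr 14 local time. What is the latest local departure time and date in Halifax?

Target arrival in UTC: 02:25 − 11:00 = 15:25 on Apr 13.
Subtract 5 hours 40 minutes → departure 09:45 UTC on Apr 13.
Halifax is UTC−3:00: 09:45 − 3:00 = 06:45 on Apr 13.

06:45 on April 13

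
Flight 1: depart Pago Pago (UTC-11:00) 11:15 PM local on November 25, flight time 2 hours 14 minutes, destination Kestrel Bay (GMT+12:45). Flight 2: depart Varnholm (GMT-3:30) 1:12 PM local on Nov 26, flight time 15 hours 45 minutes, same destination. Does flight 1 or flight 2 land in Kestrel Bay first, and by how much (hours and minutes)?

the first, by 19 hours 58 minutes

Flight 1 in UTC: 11:15 PM + 11:00 = 10:15 AM on Nov 26.
+2 hours 14 minutes → arrive 12:29 PM UTC on Nov 26.
Flight 2 in UTC: 1:12 PM + 3:30 = 4:42 PM on Nov 26.
+15 hours 45 minutes → arrive 8:27 AM UTC on Nov 27.
Flight 1 lands earlier by 19 hours 58 minutes.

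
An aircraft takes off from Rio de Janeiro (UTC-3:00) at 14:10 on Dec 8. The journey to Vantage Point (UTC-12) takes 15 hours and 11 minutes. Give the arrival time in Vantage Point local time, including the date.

20:21 on December 8

Convert departure to UTC: 14:10 + 3:00 = 17:10 UTC on Dec 8.
Add 15 hours and 11 minutes travel time → 08:21 UTC (Dec 9).
Vantage Point is UTC−12:00, so local arrival = 08:21 − 12:00 = 20:21 on Dec 8.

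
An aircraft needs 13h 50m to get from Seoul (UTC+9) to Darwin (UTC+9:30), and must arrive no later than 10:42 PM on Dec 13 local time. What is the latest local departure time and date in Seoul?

8:22 AM on Dec 13

Target arrival in UTC: 10:42 PM − 9:30 = 1:12 PM on Dec 13.
Subtract 13 hours 50 minutes → departure 11:22 PM UTC on Dec 12.
Seoul is UTC+9:00: 11:22 PM + 9:00 = 8:22 AM on Dec 13.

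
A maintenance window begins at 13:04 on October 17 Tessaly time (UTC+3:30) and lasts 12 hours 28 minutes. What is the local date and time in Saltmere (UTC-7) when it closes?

Convert start to UTC: 13:04 − 3:30 = 09:34 UTC on Oct 17.
Add 12 hours 28 minutes duration → 22:02 UTC.
Saltmere is UTC−7:00, so local end time = 22:02 − 7:00 = 15:02 on Oct 17.

15:02 on October 17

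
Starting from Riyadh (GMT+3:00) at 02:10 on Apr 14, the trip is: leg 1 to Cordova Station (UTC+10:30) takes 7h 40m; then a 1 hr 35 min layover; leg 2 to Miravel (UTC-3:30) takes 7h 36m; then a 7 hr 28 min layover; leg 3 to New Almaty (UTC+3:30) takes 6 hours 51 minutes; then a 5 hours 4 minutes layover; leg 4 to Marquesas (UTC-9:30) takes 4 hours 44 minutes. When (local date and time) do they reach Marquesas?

06:38 on April 15

Convert departure to UTC: 02:10 − 3:00 = 23:10 UTC on Apr 13.
Add 7 hours 40 minutes leg 1 → 06:50 UTC (Apr 14).
Add 1 hour 35 minutes layover in Cordova Station → 08:25 UTC.
Add 7 hours 36 minutes leg 2 → 16:01 UTC.
Add 7 hours and 28 minutes layover in Miravel → 23:29 UTC.
Add 6 hours and 51 minutes leg 3 → 06:20 UTC (Apr 15).
Add 5 hours 4 minutes layover in New Almaty → 11:24 UTC.
Add 4 hours and 44 minutes leg 4 → 16:08 UTC.
Marquesas is UTC−9:30, so local arrival = 16:08 − 9:30 = 06:38 on Apr 15.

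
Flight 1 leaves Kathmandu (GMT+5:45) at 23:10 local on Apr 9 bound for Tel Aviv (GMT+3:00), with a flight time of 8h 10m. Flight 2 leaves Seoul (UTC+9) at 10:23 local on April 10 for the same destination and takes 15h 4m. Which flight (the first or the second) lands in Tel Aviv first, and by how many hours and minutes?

the first, by 14 hours 52 minutes

Flight 1 in UTC: 23:10 − 5:45 = 17:25 on Apr 9.
+8 hours and 10 minutes → arrive 01:35 UTC on Apr 10.
Flight 2 in UTC: 10:23 − 9:00 = 01:23 on Apr 10.
+15 hours and 4 minutes → arrive 16:27 UTC on Apr 10.
Flight 1 lands earlier by 14 hours 52 minutes.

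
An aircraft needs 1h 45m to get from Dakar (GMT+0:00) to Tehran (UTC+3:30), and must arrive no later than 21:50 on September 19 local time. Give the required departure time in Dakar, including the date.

Target arrival in UTC: 21:50 − 3:30 = 18:20 on Sep 19.
Subtract 1 hour and 45 minutes → departure 16:35 UTC on Sep 19.
Dakar is UTC+0, so departure is 16:35 on Sep 19.

16:35 on September 19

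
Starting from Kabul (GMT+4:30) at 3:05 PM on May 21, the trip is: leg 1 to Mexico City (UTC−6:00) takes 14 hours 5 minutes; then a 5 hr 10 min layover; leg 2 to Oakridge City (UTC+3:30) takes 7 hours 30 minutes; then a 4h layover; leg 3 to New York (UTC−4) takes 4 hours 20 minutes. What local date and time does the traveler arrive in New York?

5:40 PM on May 22

Convert departure to UTC: 3:05 PM − 4:30 = 10:35 AM UTC on May 21.
Add 14 hours and 5 minutes leg 1 → 12:40 AM UTC (May 22).
Add 5 hours and 10 minutes layover in Mexico City → 5:50 AM UTC.
Add 7 hours 30 minutes leg 2 → 1:20 PM UTC.
Add 4 hours layover in Oakridge City → 5:20 PM UTC.
Add 4 hours 20 minutes leg 3 → 9:40 PM UTC.
New York is UTC−4:00, so local arrival = 9:40 PM − 4:00 = 5:40 PM on May 22.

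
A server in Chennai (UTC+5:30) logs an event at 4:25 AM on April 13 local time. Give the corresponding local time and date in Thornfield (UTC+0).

10:55 PM on April 12

In UTC: 4:25 AM − 5:30 = 10:55 PM on Apr 12.
Thornfield is UTC+0, so it is 10:55 PM on Apr 12.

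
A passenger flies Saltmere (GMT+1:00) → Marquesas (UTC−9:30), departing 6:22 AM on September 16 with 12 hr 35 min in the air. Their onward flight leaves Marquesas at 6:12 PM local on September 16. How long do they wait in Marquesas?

Convert departure to UTC: 6:22 AM − 1:00 = 5:22 AM UTC on Sep 16.
Add 12 hours 35 minutes flight time → 5:57 PM UTC.
Marquesas is UTC−9:30, so local arrival = 5:57 PM − 9:30 = 8:27 AM on Sep 16.
Layover = 6:12 PM − 8:27 AM = 9 hours 45 minutes.

9 hours 45 minutes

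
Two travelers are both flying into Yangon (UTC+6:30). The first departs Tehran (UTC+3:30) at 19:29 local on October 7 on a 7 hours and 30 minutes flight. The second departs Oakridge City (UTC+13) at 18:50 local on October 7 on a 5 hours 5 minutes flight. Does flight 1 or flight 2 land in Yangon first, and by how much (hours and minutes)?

Flight 1 in UTC: 19:29 − 3:30 = 15:59 on Oct 7.
+7 hours and 30 minutes → arrive 23:29 UTC on Oct 7.
Flight 2 in UTC: 18:50 − 13:00 = 05:50 on Oct 7.
+5 hours 5 minutes → arrive 10:55 UTC on Oct 7.
Flight 2 lands earlier by 12 hours 34 minutes.

the second, by 12 hours 34 minutes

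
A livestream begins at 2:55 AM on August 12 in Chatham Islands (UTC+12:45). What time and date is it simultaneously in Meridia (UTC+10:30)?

12:40 AM on Aug 12

In UTC: 2:55 AM − 12:45 = 2:10 PM on Aug 11.
Meridia is UTC+10:30: 2:10 PM + 10:30 = 12:40 AM on Aug 12.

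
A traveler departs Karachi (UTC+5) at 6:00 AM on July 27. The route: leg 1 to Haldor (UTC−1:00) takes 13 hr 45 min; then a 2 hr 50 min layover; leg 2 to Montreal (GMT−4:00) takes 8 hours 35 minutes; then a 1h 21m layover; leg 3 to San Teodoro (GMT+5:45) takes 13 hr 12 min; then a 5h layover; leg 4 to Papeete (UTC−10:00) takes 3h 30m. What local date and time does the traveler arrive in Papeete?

Convert departure to UTC: 6:00 AM − 5:00 = 1:00 AM UTC on Jul 27.
Add 13 hours and 45 minutes leg 1 → 2:45 PM UTC.
Add 2 hours and 50 minutes layover in Haldor → 5:35 PM UTC.
Add 8 hours 35 minutes leg 2 → 2:10 AM UTC (Jul 28).
Add 1 hour 21 minutes layover in Montreal → 3:31 AM UTC.
Add 13 hours and 12 minutes leg 3 → 4:43 PM UTC.
Add 5 hours layover in San Teodoro → 9:43 PM UTC.
Add 3 hours and 30 minutes leg 4 → 1:13 AM UTC (Jul 29).
Papeete is UTC−10:00, so local arrival = 1:13 AM − 10:00 = 3:13 PM on Jul 28.

3:13 PM on July 28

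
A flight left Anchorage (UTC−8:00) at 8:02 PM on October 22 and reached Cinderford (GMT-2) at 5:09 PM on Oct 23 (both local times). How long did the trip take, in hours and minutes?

Departure in UTC: 8:02 PM + 8:00 = 4:02 AM on Oct 23.
Arrival in UTC: 5:09 PM + 2:00 = 7:09 PM on Oct 23.
Elapsed = 7:09 PM − 4:02 AM = 15 hours 7 minutes.

15 hours 7 minutes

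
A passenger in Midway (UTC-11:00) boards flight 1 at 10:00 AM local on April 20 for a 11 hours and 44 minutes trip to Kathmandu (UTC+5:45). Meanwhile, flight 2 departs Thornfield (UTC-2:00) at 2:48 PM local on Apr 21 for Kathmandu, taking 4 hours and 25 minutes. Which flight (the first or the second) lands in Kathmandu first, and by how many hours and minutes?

the first, by 12 hours 29 minutes

Flight 1 in UTC: 10:00 AM + 11:00 = 9:00 PM on Apr 20.
+11 hours 44 minutes → arrive 8:44 AM UTC on Apr 21.
Flight 2 in UTC: 2:48 PM + 2:00 = 4:48 PM on Apr 21.
+4 hours and 25 minutes → arrive 9:13 PM UTC on Apr 21.
Flight 1 lands earlier by 12 hours 29 minutes.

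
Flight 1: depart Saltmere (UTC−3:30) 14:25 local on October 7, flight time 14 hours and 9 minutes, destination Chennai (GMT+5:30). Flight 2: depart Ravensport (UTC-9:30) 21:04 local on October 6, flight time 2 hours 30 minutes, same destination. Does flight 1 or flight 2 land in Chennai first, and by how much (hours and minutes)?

Flight 1 in UTC: 14:25 + 3:30 = 17:55 on Oct 7.
+14 hours 9 minutes → arrive 08:04 UTC on Oct 8.
Flight 2 in UTC: 21:04 + 9:30 = 06:34 on Oct 7.
+2 hours 30 minutes → arrive 09:04 UTC on Oct 7.
Flight 2 lands earlier by 23 hours.

the second, by 23 hours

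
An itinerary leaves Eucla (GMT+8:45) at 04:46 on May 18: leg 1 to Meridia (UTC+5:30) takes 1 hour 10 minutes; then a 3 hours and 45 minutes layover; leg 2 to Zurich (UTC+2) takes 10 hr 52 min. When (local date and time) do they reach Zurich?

Convert departure to UTC: 04:46 − 8:45 = 20:01 UTC on May 17.
Add 1 hour 10 minutes leg 1 → 21:11 UTC.
Add 3 hours 45 minutes layover in Meridia → 00:56 UTC (May 18).
Add 10 hours 52 minutes leg 2 → 11:48 UTC.
Zurich is UTC+2:00, so local arrival = 11:48 + 2:00 = 13:48 on May 18.

13:48 on May 18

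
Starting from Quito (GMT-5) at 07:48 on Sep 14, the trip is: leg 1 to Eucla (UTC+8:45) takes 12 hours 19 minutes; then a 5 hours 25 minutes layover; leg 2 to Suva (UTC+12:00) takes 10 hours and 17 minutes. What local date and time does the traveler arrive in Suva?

04:49 on September 16

Convert departure to UTC: 07:48 + 5:00 = 12:48 UTC on Sep 14.
Add 12 hours and 19 minutes leg 1 → 01:07 UTC (Sep 15).
Add 5 hours and 25 minutes layover in Eucla → 06:32 UTC.
Add 10 hours and 17 minutes leg 2 → 16:49 UTC.
Suva is UTC+12:00, so local arrival = 16:49 + 12:00 = 04:49 on Sep 16.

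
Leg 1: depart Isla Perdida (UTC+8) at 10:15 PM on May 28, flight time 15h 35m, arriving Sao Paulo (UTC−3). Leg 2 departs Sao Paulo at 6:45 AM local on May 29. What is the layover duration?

Convert departure to UTC: 10:15 PM − 8:00 = 2:15 PM UTC on May 28.
Add 15 hours and 35 minutes flight time → 5:50 AM UTC (May 29).
Sao Paulo is UTC−3:00, so local arrival = 5:50 AM − 3:00 = 2:50 AM on May 29.
Layover = 6:45 AM − 2:50 AM = 3 hours 55 minutes.

3 hours 55 minutes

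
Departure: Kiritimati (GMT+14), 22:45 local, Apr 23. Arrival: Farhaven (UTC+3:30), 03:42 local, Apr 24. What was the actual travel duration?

15 hours 27 minutes

Farhaven is 10:30 behind Kiritimati.
Clock-face elapsed time (ignoring zones) is 4 hours 57 minutes.
Actual elapsed = 4 hours 57 minutes + 10:30 = 15 hours 27 minutes.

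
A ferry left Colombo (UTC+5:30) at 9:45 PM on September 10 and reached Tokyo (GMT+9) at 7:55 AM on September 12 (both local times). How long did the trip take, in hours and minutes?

30 hours 40 minutes

Departure in UTC: 9:45 PM − 5:30 = 4:15 PM on Sep 10.
Arrival in UTC: 7:55 AM − 9:00 = 10:55 PM on Sep 11.
Elapsed = 10:55 PM − 4:15 PM (+1 day) = 30 hours 40 minutes.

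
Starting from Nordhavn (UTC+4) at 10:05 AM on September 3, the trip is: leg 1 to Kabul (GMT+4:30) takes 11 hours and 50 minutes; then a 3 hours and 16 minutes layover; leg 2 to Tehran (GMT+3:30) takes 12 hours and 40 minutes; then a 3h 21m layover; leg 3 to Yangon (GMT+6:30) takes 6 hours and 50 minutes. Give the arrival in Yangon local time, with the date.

Convert departure to UTC: 10:05 AM − 4:00 = 6:05 AM UTC on Sep 3.
Add 11 hours 50 minutes leg 1 → 5:55 PM UTC.
Add 3 hours and 16 minutes layover in Kabul → 9:11 PM UTC.
Add 12 hours and 40 minutes leg 2 → 9:51 AM UTC (Sep 4).
Add 3 hours and 21 minutes layover in Tehran → 1:12 PM UTC.
Add 6 hours 50 minutes leg 3 → 8:02 PM UTC.
Yangon is UTC+6:30, so local arrival = 8:02 PM + 6:30 = 2:32 AM on Sep 5.

2:32 AM on Sep 5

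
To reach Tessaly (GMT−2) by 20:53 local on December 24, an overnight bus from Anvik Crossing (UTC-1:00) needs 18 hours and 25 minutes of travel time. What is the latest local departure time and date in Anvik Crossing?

03:28 on December 24

Target arrival in UTC: 20:53 + 2:00 = 22:53 on Dec 24.
Subtract 18 hours 25 minutes → departure 04:28 UTC on Dec 24.
Anvik Crossing is UTC−1:00: 04:28 − 1:00 = 03:28 on Dec 24.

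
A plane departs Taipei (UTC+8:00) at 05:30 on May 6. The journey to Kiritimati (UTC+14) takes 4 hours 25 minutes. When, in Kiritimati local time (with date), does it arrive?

15:55 on May 6

Kiritimati is 6:00 ahead of Taipei.
After 4 hours and 25 minutes it is 09:55 in Taipei.
Shift by the zone difference: 09:55 + 6:00 = 15:55 on May 6 in Kiritimati.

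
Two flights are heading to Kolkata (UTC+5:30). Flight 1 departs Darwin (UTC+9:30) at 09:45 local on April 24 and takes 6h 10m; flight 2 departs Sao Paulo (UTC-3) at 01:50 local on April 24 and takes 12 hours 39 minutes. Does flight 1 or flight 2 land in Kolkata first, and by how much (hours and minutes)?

the first, by 11 hours 4 minutes

Flight 1 in UTC: 09:45 − 9:30 = 00:15 on Apr 24.
+6 hours 10 minutes → arrive 06:25 UTC on Apr 24.
Flight 2 in UTC: 01:50 + 3:00 = 04:50 on Apr 24.
+12 hours and 39 minutes → arrive 17:29 UTC on Apr 24.
Flight 1 lands earlier by 11 hours 4 minutes.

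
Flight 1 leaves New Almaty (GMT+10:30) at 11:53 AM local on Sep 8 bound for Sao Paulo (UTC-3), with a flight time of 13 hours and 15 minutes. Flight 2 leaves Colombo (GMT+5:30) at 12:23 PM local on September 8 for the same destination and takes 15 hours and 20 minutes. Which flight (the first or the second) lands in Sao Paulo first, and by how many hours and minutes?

Flight 1 in UTC: 11:53 AM − 10:30 = 1:23 AM on Sep 8.
+13 hours and 15 minutes → arrive 2:38 PM UTC on Sep 8.
Flight 2 in UTC: 12:23 PM − 5:30 = 6:53 AM on Sep 8.
+15 hours 20 minutes → arrive 10:13 PM UTC on Sep 8.
Flight 1 lands earlier by 7 hours 35 minutes.

the first, by 7 hours 35 minutes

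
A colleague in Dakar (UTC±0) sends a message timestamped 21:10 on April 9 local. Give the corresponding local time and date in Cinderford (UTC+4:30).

Cinderford is 4:30 ahead of Dakar.
Shift by the zone difference: 21:10 + 4:30 = 01:40 on Apr 10 in Cinderford.

01:40 on April 10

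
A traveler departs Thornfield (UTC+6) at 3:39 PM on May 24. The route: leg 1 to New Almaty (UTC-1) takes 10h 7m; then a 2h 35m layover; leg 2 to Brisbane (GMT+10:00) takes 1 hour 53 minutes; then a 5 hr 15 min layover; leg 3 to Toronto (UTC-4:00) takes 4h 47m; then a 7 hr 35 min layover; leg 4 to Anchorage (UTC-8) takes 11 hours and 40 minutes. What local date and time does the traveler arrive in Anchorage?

9:31 PM on May 25

Convert departure to UTC: 3:39 PM − 6:00 = 9:39 AM UTC on May 24.
Add 10 hours 7 minutes leg 1 → 7:46 PM UTC.
Add 2 hours 35 minutes layover in New Almaty → 10:21 PM UTC.
Add 1 hour 53 minutes leg 2 → 12:14 AM UTC (May 25).
Add 5 hours 15 minutes layover in Brisbane → 5:29 AM UTC.
Add 4 hours 47 minutes leg 3 → 10:16 AM UTC.
Add 7 hours 35 minutes layover in Toronto → 5:51 PM UTC.
Add 11 hours 40 minutes leg 4 → 5:31 AM UTC (May 26).
Anchorage is UTC−8:00, so local arrival = 5:31 AM − 8:00 = 9:31 PM on May 25.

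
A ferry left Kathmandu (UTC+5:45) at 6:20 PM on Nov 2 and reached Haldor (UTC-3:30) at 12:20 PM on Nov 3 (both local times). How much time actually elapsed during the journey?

Haldor is 9:15 behind Kathmandu.
Clock-face elapsed time (ignoring zones) is 18 hours.
Actual elapsed = 18 hours + 9:15 = 27 hours 15 minutes.

27 hours 15 minutes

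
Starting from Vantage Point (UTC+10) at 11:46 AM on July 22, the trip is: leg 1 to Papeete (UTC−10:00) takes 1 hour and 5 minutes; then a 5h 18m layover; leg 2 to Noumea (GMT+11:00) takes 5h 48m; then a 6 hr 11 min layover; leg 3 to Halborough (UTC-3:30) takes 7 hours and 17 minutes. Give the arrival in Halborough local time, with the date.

11:55 PM on July 22

Convert departure to UTC: 11:46 AM − 10:00 = 1:46 AM UTC on Jul 22.
Add 1 hour and 5 minutes leg 1 → 2:51 AM UTC.
Add 5 hours 18 minutes layover in Papeete → 8:09 AM UTC.
Add 5 hours 48 minutes leg 2 → 1:57 PM UTC.
Add 6 hours and 11 minutes layover in Noumea → 8:08 PM UTC.
Add 7 hours and 17 minutes leg 3 → 3:25 AM UTC (Jul 23).
Halborough is UTC−3:30, so local arrival = 3:25 AM − 3:30 = 11:55 PM on Jul 22.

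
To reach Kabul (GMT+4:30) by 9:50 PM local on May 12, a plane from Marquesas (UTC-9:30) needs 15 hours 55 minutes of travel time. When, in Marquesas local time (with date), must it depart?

3:55 PM on May 11

Target arrival in UTC: 9:50 PM − 4:30 = 5:20 PM on May 12.
Subtract 15 hours and 55 minutes → departure 1:25 AM UTC on May 12.
Marquesas is UTC−9:30: 1:25 AM − 9:30 = 3:55 PM on May 11.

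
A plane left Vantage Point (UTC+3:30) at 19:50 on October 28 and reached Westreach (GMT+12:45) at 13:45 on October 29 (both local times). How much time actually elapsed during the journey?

Departure in UTC: 19:50 − 3:30 = 16:20 on Oct 28.
Arrival in UTC: 13:45 − 12:45 = 01:00 on Oct 29.
Elapsed = 01:00 − 16:20 (+1 day) = 8 hours 40 minutes.

8 hours 40 minutes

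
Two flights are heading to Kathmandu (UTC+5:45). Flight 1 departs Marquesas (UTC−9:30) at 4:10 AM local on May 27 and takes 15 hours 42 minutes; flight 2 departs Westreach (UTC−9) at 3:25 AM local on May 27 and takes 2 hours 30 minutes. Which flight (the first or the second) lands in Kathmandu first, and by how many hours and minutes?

the second, by 14 hours 27 minutes

Flight 1 in UTC: 4:10 AM + 9:30 = 1:40 PM on May 27.
+15 hours 42 minutes → arrive 5:22 AM UTC on May 28.
Flight 2 in UTC: 3:25 AM + 9:00 = 12:25 PM on May 27.
+2 hours 30 minutes → arrive 2:55 PM UTC on May 27.
Flight 2 lands earlier by 14 hours 27 minutes.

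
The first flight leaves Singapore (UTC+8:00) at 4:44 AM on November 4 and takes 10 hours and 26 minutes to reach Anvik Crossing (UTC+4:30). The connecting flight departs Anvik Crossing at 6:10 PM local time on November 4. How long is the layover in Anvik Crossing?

6 hours 30 minutes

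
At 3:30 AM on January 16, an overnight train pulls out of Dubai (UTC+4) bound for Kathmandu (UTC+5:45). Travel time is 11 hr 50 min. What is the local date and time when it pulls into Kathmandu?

Convert departure to UTC: 3:30 AM − 4:00 = 11:30 PM UTC on Jan 15.
Add 11 hours and 50 minutes travel time → 11:20 AM UTC (Jan 16).
Kathmandu is UTC+5:45, so local arrival = 11:20 AM + 5:45 = 5:05 PM on Jan 16.

5:05 PM on January 16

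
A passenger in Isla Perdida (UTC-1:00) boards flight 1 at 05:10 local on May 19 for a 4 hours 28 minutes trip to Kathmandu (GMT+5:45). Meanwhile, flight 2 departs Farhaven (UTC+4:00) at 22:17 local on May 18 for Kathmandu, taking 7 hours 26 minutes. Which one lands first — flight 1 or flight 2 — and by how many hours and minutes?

the second, by 8 hours 55 minutes

Flight 1 in UTC: 05:10 + 1:00 = 06:10 on May 19.
+4 hours and 28 minutes → arrive 10:38 UTC on May 19.
Flight 2 in UTC: 22:17 − 4:00 = 18:17 on May 18.
+7 hours and 26 minutes → arrive 01:43 UTC on May 19.
Flight 2 lands earlier by 8 hours 55 minutes.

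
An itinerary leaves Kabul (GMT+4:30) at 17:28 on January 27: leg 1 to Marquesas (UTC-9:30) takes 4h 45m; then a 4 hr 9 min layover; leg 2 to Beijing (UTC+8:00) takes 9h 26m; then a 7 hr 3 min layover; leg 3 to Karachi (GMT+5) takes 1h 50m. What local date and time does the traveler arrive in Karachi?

21:11 on January 28

Convert departure to UTC: 17:28 − 4:30 = 12:58 UTC on Jan 27.
Add 4 hours and 45 minutes leg 1 → 17:43 UTC.
Add 4 hours and 9 minutes layover in Marquesas → 21:52 UTC.
Add 9 hours and 26 minutes leg 2 → 07:18 UTC (Jan 28).
Add 7 hours and 3 minutes layover in Beijing → 14:21 UTC.
Add 1 hour 50 minutes leg 3 → 16:11 UTC.
Karachi is UTC+5:00, so local arrival = 16:11 + 5:00 = 21:11 on Jan 28.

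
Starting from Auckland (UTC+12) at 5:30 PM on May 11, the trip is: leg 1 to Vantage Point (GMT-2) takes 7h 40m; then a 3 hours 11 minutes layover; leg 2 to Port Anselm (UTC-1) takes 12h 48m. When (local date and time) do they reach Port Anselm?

Convert departure to UTC: 5:30 PM − 12:00 = 5:30 AM UTC on May 11.
Add 7 hours 40 minutes leg 1 → 1:10 PM UTC.
Add 3 hours 11 minutes layover in Vantage Point → 4:21 PM UTC.
Add 12 hours 48 minutes leg 2 → 5:09 AM UTC (May 12).
Port Anselm is UTC−1:00, so local arrival = 5:09 AM − 1:00 = 4:09 AM on May 12.

4:09 AM on May 12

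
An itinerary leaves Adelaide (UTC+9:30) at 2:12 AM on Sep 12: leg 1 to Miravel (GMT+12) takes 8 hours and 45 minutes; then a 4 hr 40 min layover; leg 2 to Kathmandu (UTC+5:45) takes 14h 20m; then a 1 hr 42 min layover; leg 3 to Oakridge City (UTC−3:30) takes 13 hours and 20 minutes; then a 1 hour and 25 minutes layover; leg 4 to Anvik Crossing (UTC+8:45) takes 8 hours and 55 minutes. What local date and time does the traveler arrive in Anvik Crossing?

6:34 AM on Sep 14

Convert departure to UTC: 2:12 AM − 9:30 = 4:42 PM UTC on Sep 11.
Add 8 hours and 45 minutes leg 1 → 1:27 AM UTC (Sep 12).
Add 4 hours and 40 minutes layover in Miravel → 6:07 AM UTC.
Add 14 hours 20 minutes leg 2 → 8:27 PM UTC.
Add 1 hour 42 minutes layover in Kathmandu → 10:09 PM UTC.
Add 13 hours and 20 minutes leg 3 → 11:29 AM UTC (Sep 13).
Add 1 hour and 25 minutes layover in Oakridge City → 12:54 PM UTC.
Add 8 hours and 55 minutes leg 4 → 9:49 PM UTC.
Anvik Crossing is UTC+8:45, so local arrival = 9:49 PM + 8:45 = 6:34 AM on Sep 14.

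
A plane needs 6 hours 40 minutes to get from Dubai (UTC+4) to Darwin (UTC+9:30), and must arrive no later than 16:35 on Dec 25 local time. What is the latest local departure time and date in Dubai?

04:25 on Dec 25

Target arrival in UTC: 16:35 − 9:30 = 07:05 on Dec 25.
Subtract 6 hours and 40 minutes → departure 00:25 UTC on Dec 25.
Dubai is UTC+4:00: 00:25 + 4:00 = 04:25 on Dec 25.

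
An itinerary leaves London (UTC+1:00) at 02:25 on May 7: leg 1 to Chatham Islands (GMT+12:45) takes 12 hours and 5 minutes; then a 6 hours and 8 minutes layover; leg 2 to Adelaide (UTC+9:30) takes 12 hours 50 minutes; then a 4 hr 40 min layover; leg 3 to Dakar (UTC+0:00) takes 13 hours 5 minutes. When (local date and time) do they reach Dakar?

Convert departure to UTC: 02:25 − 1:00 = 01:25 UTC on May 7.
Add 12 hours and 5 minutes leg 1 → 13:30 UTC.
Add 6 hours and 8 minutes layover in Chatham Islands → 19:38 UTC.
Add 12 hours 50 minutes leg 2 → 08:28 UTC (May 8).
Add 4 hours and 40 minutes layover in Adelaide → 13:08 UTC.
Add 13 hours 5 minutes leg 3 → 02:13 UTC (May 9).
Dakar is UTC+0, so local arrival is the same: 02:13 on May 9.

02:13 on May 9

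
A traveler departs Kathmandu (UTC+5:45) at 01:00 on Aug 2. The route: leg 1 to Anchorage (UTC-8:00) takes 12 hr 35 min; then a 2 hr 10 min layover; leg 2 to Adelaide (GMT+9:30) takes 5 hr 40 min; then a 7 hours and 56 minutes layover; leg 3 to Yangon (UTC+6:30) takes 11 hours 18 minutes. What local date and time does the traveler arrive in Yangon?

Convert departure to UTC: 01:00 − 5:45 = 19:15 UTC on Aug 1.
Add 12 hours and 35 minutes leg 1 → 07:50 UTC (Aug 2).
Add 2 hours 10 minutes layover in Anchorage → 10:00 UTC.
Add 5 hours 40 minutes leg 2 → 15:40 UTC.
Add 7 hours 56 minutes layover in Adelaide → 23:36 UTC.
Add 11 hours 18 minutes leg 3 → 10:54 UTC (Aug 3).
Yangon is UTC+6:30, so local arrival = 10:54 + 6:30 = 17:24 on Aug 3.

17:24 on August 3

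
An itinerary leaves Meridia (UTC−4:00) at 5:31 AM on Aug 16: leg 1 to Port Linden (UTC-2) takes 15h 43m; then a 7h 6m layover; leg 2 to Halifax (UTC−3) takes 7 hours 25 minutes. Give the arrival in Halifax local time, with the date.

Convert departure to UTC: 5:31 AM + 4:00 = 9:31 AM UTC on Aug 16.
Add 15 hours 43 minutes leg 1 → 1:14 AM UTC (Aug 17).
Add 7 hours and 6 minutes layover in Port Linden → 8:20 AM UTC.
Add 7 hours and 25 minutes leg 2 → 3:45 PM UTC.
Halifax is UTC−3:00, so local arrival = 3:45 PM − 3:00 = 12:45 PM on Aug 17.

12:45 PM on Aug 17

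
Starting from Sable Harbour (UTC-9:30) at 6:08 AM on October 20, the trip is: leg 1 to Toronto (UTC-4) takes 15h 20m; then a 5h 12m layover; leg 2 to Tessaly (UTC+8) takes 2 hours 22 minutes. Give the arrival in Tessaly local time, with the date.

Convert departure to UTC: 6:08 AM + 9:30 = 3:38 PM UTC on Oct 20.
Add 15 hours 20 minutes leg 1 → 6:58 AM UTC (Oct 21).
Add 5 hours and 12 minutes layover in Toronto → 12:10 PM UTC.
Add 2 hours 22 minutes leg 2 → 2:32 PM UTC.
Tessaly is UTC+8:00, so local arrival = 2:32 PM + 8:00 = 10:32 PM on Oct 21.

10:32 PM on October 21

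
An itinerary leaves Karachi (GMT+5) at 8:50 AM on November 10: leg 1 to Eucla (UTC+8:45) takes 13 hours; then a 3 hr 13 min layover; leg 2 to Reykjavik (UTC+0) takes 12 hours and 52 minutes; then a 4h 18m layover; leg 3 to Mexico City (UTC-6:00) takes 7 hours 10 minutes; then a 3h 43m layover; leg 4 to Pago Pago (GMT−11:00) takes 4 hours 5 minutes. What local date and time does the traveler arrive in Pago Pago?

5:11 PM on Nov 11

Convert departure to UTC: 8:50 AM − 5:00 = 3:50 AM UTC on Nov 10.
Add 13 hours leg 1 → 4:50 PM UTC.
Add 3 hours and 13 minutes layover in Eucla → 8:03 PM UTC.
Add 12 hours 52 minutes leg 2 → 8:55 AM UTC (Nov 11).
Add 4 hours 18 minutes layover in Reykjavik → 1:13 PM UTC.
Add 7 hours 10 minutes leg 3 → 8:23 PM UTC.
Add 3 hours 43 minutes layover in Mexico City → 12:06 AM UTC (Nov 12).
Add 4 hours and 5 minutes leg 4 → 4:11 AM UTC.
Pago Pago is UTC−11:00, so local arrival = 4:11 AM − 11:00 = 5:11 PM on Nov 11.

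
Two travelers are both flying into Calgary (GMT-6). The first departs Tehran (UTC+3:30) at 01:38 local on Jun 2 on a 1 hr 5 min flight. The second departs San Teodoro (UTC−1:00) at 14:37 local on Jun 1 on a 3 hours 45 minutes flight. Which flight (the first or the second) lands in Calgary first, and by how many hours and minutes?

Flight 1 in UTC: 01:38 − 3:30 = 22:08 on Jun 1.
+1 hour and 5 minutes → arrive 23:13 UTC on Jun 1.
Flight 2 in UTC: 14:37 + 1:00 = 15:37 on Jun 1.
+3 hours 45 minutes → arrive 19:22 UTC on Jun 1.
Flight 2 lands earlier by 3 hours 51 minutes.

the second, by 3 hours 51 minutes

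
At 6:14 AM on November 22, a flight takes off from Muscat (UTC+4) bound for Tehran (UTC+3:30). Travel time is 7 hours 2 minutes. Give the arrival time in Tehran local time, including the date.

12:46 PM on November 22

Tehran is 0:30 behind Muscat.
After 7 hours 2 minutes it is 1:16 PM in Muscat.
Shift by the zone difference: 1:16 PM − 0:30 = 12:46 PM on Nov 22 in Tehran.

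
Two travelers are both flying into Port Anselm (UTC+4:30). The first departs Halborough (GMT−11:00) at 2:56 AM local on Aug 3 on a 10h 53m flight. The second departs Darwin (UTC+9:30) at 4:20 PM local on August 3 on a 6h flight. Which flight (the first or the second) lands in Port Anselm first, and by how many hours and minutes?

Flight 1 in UTC: 2:56 AM + 11:00 = 1:56 PM on Aug 3.
+10 hours 53 minutes → arrive 12:49 AM UTC on Aug 4.
Flight 2 in UTC: 4:20 PM − 9:30 = 6:50 AM on Aug 3.
+6 hours → arrive 12:50 PM UTC on Aug 3.
Flight 2 lands earlier by 11 hours 59 minutes.

the second, by 11 hours 59 minutes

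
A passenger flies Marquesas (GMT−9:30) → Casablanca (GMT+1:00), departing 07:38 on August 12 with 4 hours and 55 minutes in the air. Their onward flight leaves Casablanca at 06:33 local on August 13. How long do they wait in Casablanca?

7 hours 30 minutes

Convert departure to UTC: 07:38 + 9:30 = 17:08 UTC on Aug 12.
Add 4 hours and 55 minutes flight time → 22:03 UTC.
Casablanca is UTC+1:00, so local arrival = 22:03 + 1:00 = 23:03 on Aug 12.
Layover = 06:33 − 23:03 (+1 day) = 7 hours 30 minutes.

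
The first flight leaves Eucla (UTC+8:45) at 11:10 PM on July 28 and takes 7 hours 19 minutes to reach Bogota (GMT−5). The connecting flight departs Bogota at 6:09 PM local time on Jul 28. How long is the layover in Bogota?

Convert departure to UTC: 11:10 PM − 8:45 = 2:25 PM UTC on Jul 28.
Add 7 hours 19 minutes flight time → 9:44 PM UTC.
Bogota is UTC−5:00, so local arrival = 9:44 PM − 5:00 = 4:44 PM on Jul 28.
Layover = 6:09 PM − 4:44 PM = 1 hour 25 minutes.

1 hour 25 minutes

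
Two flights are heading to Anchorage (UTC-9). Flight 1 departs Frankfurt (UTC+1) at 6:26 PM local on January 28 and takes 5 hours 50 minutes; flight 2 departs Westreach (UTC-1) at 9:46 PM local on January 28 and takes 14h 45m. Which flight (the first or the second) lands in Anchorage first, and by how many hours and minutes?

Flight 1 in UTC: 6:26 PM − 1:00 = 5:26 PM on Jan 28.
+5 hours and 50 minutes → arrive 11:16 PM UTC on Jan 28.
Flight 2 in UTC: 9:46 PM + 1:00 = 10:46 PM on Jan 28.
+14 hours and 45 minutes → arrive 1:31 PM UTC on Jan 29.
Flight 1 lands earlier by 14 hours 15 minutes.

the first, by 14 hours 15 minutes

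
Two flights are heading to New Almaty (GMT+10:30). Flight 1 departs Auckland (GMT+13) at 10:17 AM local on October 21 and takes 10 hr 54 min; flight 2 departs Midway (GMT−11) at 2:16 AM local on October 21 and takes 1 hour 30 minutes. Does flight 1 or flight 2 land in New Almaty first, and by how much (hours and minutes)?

the first, by 6 hours 35 minutes

Flight 1 in UTC: 10:17 AM − 13:00 = 9:17 PM on Oct 20.
+10 hours 54 minutes → arrive 8:11 AM UTC on Oct 21.
Flight 2 in UTC: 2:16 AM + 11:00 = 1:16 PM on Oct 21.
+1 hour 30 minutes → arrive 2:46 PM UTC on Oct 21.
Flight 1 lands earlier by 6 hours 35 minutes.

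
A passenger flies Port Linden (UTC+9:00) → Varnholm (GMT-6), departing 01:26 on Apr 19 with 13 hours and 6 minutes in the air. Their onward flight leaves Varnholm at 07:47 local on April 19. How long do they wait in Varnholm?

Convert departure to UTC: 01:26 − 9:00 = 16:26 UTC on Apr 18.
Add 13 hours 6 minutes flight time → 05:32 UTC (Apr 19).
Varnholm is UTC−6:00, so local arrival = 05:32 − 6:00 = 23:32 on Apr 18.
Layover = 07:47 − 23:32 (+1 day) = 8 hours 15 minutes.

8 hours 15 minutes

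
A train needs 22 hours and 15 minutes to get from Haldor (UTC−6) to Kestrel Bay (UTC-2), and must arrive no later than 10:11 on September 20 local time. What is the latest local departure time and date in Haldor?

07:56 on September 19

Target arrival in UTC: 10:11 + 2:00 = 12:11 on Sep 20.
Subtract 22 hours 15 minutes → departure 13:56 UTC on Sep 19.
Haldor is UTC−6:00: 13:56 − 6:00 = 07:56 on Sep 19.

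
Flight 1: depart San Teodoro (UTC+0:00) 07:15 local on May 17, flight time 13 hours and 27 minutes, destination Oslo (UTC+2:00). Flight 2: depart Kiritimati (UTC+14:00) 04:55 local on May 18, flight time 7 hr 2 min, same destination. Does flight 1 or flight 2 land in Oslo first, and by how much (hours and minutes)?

the first, by 1 hour 15 minutes

Flight 1 departs at 07:15 UTC (May 17).
+13 hours 27 minutes → arrive 20:42 UTC on May 17.
Flight 2 in UTC: 04:55 − 14:00 = 14:55 on May 17.
+7 hours and 2 minutes → arrive 21:57 UTC on May 17.
Flight 1 lands earlier by 1 hour 15 minutes.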